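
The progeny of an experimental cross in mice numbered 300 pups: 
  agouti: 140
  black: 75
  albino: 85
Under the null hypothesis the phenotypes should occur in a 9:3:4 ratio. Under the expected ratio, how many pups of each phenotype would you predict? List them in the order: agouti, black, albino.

Expected counts for N = 300 under a 9:3:4 ratio (total parts = 16):
  agouti: 300 × 9/16 = 168.75
  black: 300 × 3/16 = 56.25
  albino: 300 × 4/16 = 75

168.75, 56.25, 75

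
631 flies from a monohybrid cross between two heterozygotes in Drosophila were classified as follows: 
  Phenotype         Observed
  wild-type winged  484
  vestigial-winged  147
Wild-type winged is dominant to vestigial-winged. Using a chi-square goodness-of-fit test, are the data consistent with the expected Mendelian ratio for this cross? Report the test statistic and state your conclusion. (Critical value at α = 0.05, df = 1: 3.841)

0.977; consistent

For a monohybrid cross between heterozygotes with complete dominance, the expected phenotypic ratio is 3:1.
Under the 3:1 hypothesis (Σ ratio = 4, N = 631):
  wild-type winged: 631 × 3/4 = 473.25
  vestigial-winged: 631 × 1/4 = 157.75
χ² = Σ (O − E)² / E
  wild-type winged: (484 − 473.25)² / 473.25 = 0.2442
  vestigial-winged: (147 − 157.75)² / 157.75 = 0.7326
χ² = 0.2442 + 0.7326 = 0.9768 ≈ 0.977
Degrees of freedom = 2 − 1 = 1; critical value at α = 0.05 is 3.841.
Since 0.977 < 3.841, we fail to reject the null hypothesis — the data are consistent with the 3:1 ratio.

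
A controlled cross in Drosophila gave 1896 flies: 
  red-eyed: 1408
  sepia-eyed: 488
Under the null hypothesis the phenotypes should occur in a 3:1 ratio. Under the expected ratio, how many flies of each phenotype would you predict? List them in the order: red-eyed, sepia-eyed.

Total ratio parts = 4. Expected numbers out of 1896:
  red-eyed: 1896 × 3/4 = 1422
  sepia-eyed: 1896 × 1/4 = 474

1422, 474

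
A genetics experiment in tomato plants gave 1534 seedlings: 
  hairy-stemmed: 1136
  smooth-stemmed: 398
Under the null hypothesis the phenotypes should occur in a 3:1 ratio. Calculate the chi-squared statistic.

0.731

Total ratio parts = 4. Expected numbers out of 1534:
  hairy-stemmed: 1534 × 3/4 = 1150.5
  smooth-stemmed: 1534 × 1/4 = 383.5
χ² = Σ (O − E)² / E
  hairy-stemmed: (1136 − 1150.5)² / 1150.5 = 0.1827
  smooth-stemmed: (398 − 383.5)² / 383.5 = 0.5482
χ² = 0.1827 + 0.5482 = 0.7309 ≈ 0.731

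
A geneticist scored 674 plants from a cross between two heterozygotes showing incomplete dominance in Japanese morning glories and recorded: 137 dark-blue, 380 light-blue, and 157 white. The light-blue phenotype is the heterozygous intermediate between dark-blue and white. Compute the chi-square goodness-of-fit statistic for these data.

12.160

With incomplete dominance, a heterozygote × heterozygote cross gives a 1:2:1 phenotypic ratio.
Expected counts for N = 674 under a 1:2:1 ratio (total parts = 4):
  dark-blue: 674 × 1/4 = 168.5
  light-blue: 674 × 2/4 = 337
  white: 674 × 1/4 = 168.5
χ² = Σ (O − E)² / E
  dark-blue: (137 − 168.5)² / 168.5 = 5.8887
  light-blue: (380 − 337)² / 337 = 5.4866
  white: (157 − 168.5)² / 168.5 = 0.7849
χ² = 5.8887 + 5.4866 + 0.7849 = 12.1602 ≈ 12.160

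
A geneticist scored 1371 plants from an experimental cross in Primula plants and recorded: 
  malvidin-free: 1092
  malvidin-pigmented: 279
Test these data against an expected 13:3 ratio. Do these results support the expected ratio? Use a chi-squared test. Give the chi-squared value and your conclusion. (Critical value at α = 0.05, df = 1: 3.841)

2.304; consistent

Under the 13:3 hypothesis (Σ ratio = 16, N = 1371):
  malvidin-free: 1371 × 13/16 = 1113.9375
  malvidin-pigmented: 1371 × 3/16 = 257.0625
χ² = Σ (O − E)² / E
  malvidin-free: (1092 − 1113.9375)² / 1113.9375 = 0.4320
  malvidin-pigmented: (279 − 257.0625)² / 257.0625 = 1.8721
χ² = 0.4320 + 1.8721 = 2.3041 ≈ 2.304
Degrees of freedom = 2 − 1 = 1; critical value at α = 0.05 is 3.841.
Since 2.304 < 3.841, we fail to reject the null hypothesis — the data are consistent with the 13:3 ratio.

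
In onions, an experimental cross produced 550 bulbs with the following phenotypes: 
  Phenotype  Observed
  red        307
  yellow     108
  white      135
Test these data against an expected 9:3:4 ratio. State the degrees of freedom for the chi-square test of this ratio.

A goodness-of-fit test with 3 phenotype classes has df = 3 − 1 = 2.

2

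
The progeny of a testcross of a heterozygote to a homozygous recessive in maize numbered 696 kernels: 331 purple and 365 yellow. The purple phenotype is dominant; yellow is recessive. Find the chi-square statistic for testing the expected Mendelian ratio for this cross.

A testcross of a heterozygote (Aa × aa) gives a 1:1 phenotypic ratio.
Expected counts for N = 696 under a 1:1 ratio (total parts = 2):
  purple: 696 × 1/2 = 348
  yellow: 696 × 1/2 = 348
χ² = Σ (O − E)² / E
  purple: (331 − 348)² / 348 = 0.8305
  yellow: (365 − 348)² / 348 = 0.8305
χ² = 0.8305 + 0.8305 = 1.661

1.661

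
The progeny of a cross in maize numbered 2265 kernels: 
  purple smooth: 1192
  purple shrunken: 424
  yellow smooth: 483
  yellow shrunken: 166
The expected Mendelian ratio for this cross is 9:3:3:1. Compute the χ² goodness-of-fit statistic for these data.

Under the 9:3:3:1 hypothesis (Σ ratio = 16, N = 2265):
  purple smooth: 2265 × 9/16 = 1274.0625
  purple shrunken: 2265 × 3/16 = 424.6875
  yellow smooth: 2265 × 3/16 = 424.6875
  yellow shrunken: 2265 × 1/16 = 141.5625
χ² = Σ (O − E)² / E
  purple smooth: (1192 − 1274.0625)² / 1274.0625 = 5.2857
  purple shrunken: (424 − 424.6875)² / 424.6875 = 0.0011
  yellow smooth: (483 − 424.6875)² / 424.6875 = 8.0067
  yellow shrunken: (166 − 141.5625)² / 141.5625 = 4.2186
χ² = 5.2857 + 0.0011 + 8.0067 + 4.2186 = 17.5121 ≈ 17.512

17.512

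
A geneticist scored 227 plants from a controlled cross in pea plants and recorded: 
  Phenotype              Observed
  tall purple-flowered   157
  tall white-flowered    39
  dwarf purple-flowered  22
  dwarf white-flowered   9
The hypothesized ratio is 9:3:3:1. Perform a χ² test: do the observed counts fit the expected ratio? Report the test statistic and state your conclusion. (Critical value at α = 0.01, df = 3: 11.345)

18.858; not consistent

Expected counts for N = 227 under a 9:3:3:1 ratio (total parts = 16):
  tall purple-flowered: 227 × 9/16 = 127.6875
  tall white-flowered: 227 × 3/16 = 42.5625
  dwarf purple-flowered: 227 × 3/16 = 42.5625
  dwarf white-flowered: 227 × 1/16 = 14.1875
χ² = Σ (O − E)² / E
  tall purple-flowered: (157 − 127.6875)² / 127.6875 = 6.7291
  tall white-flowered: (39 − 42.5625)² / 42.5625 = 0.2982
  dwarf purple-flowered: (22 − 42.5625)² / 42.5625 = 9.9340
  dwarf white-flowered: (9 − 14.1875)² / 14.1875 = 1.8968
χ² = 6.7291 + 0.2982 + 9.9340 + 1.8968 = 18.8581 ≈ 18.858
Degrees of freedom = 4 − 1 = 3; critical value at α = 0.01 is 11.345.
Since 18.858 > 11.345, we reject the null hypothesis — the data do not fit the 9:3:3:1 ratio.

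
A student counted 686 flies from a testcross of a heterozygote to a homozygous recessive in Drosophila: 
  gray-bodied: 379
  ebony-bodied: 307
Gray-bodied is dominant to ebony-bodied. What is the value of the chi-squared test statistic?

7.557

A testcross of a heterozygote (Aa × aa) gives a 1:1 phenotypic ratio.
Under the 1:1 hypothesis (Σ ratio = 2, N = 686):
  gray-bodied: 686 × 1/2 = 343
  ebony-bodied: 686 × 1/2 = 343
χ² = Σ (O − E)² / E
  gray-bodied: (379 − 343)² / 343 = 3.7784
  ebony-bodied: (307 − 343)² / 343 = 3.7784
χ² = 3.7784 + 3.7784 = 7.5568 ≈ 7.557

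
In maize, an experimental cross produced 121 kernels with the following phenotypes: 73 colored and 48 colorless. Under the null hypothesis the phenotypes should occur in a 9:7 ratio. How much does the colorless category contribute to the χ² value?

Under the 9:7 hypothesis (Σ ratio = 16, N = 121):
  colored: 121 × 9/16 = 68.0625
  colorless: 121 × 7/16 = 52.9375
Contribution of colorless: (48 − 52.9375)² / 52.9375 = 0.4605

0.461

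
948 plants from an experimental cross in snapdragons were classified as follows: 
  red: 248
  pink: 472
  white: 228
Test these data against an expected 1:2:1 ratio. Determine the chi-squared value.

Under the 1:2:1 hypothesis (Σ ratio = 4, N = 948):
  red: 948 × 1/4 = 237
  pink: 948 × 2/4 = 474
  white: 948 × 1/4 = 237
χ² = Σ (O − E)² / E
  red: (248 − 237)² / 237 = 0.5105
  pink: (472 − 474)² / 474 = 0.0084
  white: (228 − 237)² / 237 = 0.3418
χ² = 0.5105 + 0.0084 + 0.3418 = 0.8607 ≈ 0.861

0.861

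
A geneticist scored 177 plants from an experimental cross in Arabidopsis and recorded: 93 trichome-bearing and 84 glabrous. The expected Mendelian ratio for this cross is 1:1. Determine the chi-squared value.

The 1:1 ratio has 2 parts, so with N = 177 the expected counts are:
  trichome-bearing: 177 × 1/2 = 88.5
  glabrous: 177 × 1/2 = 88.5
χ² = Σ (O − E)² / E
  trichome-bearing: (93 − 88.5)² / 88.5 = 0.2288
  glabrous: (84 − 88.5)² / 88.5 = 0.2288
χ² = 0.2288 + 0.2288 = 0.4576 ≈ 0.458

0.458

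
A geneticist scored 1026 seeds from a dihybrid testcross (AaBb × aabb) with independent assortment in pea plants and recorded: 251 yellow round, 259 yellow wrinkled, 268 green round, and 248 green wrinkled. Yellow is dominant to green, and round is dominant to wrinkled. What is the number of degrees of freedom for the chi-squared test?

3

A dihybrid testcross with independent assortment gives a 1:1:1:1 ratio.
A goodness-of-fit test with 4 phenotype classes has df = 4 − 1 = 3.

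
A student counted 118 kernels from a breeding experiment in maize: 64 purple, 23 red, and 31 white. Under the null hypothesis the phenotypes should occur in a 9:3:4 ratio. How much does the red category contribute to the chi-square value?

Expected counts for N = 118 under a 9:3:4 ratio (total parts = 16):
  purple: 118 × 9/16 = 66.375
  red: 118 × 3/16 = 22.125
  white: 118 × 4/16 = 29.5
Contribution of red: (23 − 22.125)² / 22.125 = 0.0346

0.035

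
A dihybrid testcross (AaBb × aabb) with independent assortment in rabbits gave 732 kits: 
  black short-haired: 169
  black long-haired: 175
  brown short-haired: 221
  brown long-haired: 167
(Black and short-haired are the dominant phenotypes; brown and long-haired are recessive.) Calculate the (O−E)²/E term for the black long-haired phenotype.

A dihybrid testcross with independent assortment gives a 1:1:1:1 ratio.
The 1:1:1:1 ratio has 4 parts, so with N = 732 the expected counts are:
  black short-haired: 732 × 1/4 = 183
  black long-haired: 732 × 1/4 = 183
  brown short-haired: 732 × 1/4 = 183
  brown long-haired: 732 × 1/4 = 183
Contribution of black long-haired: (175 − 183)² / 183 = 0.3497

0.350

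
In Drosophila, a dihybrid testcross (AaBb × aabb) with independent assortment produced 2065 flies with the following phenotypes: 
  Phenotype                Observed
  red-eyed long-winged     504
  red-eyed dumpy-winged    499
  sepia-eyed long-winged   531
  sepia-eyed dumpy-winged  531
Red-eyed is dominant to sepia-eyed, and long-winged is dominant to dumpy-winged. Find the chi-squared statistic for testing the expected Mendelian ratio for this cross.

A dihybrid testcross with independent assortment gives a 1:1:1:1 ratio.
Total ratio parts = 4. Expected numbers out of 2065:
  red-eyed long-winged: 2065 × 1/4 = 516.25
  red-eyed dumpy-winged: 2065 × 1/4 = 516.25
  sepia-eyed long-winged: 2065 × 1/4 = 516.25
  sepia-eyed dumpy-winged: 2065 × 1/4 = 516.25
χ² = Σ (O − E)² / E
  red-eyed long-winged: (504 − 516.25)² / 516.25 = 0.2907
  red-eyed dumpy-winged: (499 − 516.25)² / 516.25 = 0.5764
  sepia-eyed long-winged: (531 − 516.25)² / 516.25 = 0.4214
  sepia-eyed dumpy-winged: (531 − 516.25)² / 516.25 = 0.4214
χ² = 0.2907 + 0.5764 + 0.4214 + 0.4214 = 1.7099 ≈ 1.710

1.710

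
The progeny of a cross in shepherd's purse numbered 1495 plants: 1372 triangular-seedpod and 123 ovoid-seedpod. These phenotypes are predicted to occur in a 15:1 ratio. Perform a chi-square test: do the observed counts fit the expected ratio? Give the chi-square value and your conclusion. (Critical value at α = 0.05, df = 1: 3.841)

Expected counts for N = 1495 under a 15:1 ratio (total parts = 16):
  triangular-seedpod: 1495 × 15/16 = 1401.5625
  ovoid-seedpod: 1495 × 1/16 = 93.4375
χ² = Σ (O − E)² / E
  triangular-seedpod: (1372 − 1401.5625)² / 1401.5625 = 0.6235
  ovoid-seedpod: (123 − 93.4375)² / 93.4375 = 9.3532
χ² = 0.6235 + 9.3532 = 9.9767 ≈ 9.977
Degrees of freedom = 2 − 1 = 1; critical value at α = 0.05 is 3.841.
Since 9.977 > 3.841, we reject the null hypothesis — the data do not fit the 15:1 ratio.

9.977; not consistent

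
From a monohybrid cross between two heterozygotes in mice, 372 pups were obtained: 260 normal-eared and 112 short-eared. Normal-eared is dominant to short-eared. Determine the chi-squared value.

For a monohybrid cross between heterozygotes with complete dominance, the expected phenotypic ratio is 3:1.
Under the 3:1 hypothesis (Σ ratio = 4, N = 372):
  normal-eared: 372 × 3/4 = 279
  short-eared: 372 × 1/4 = 93
χ² = Σ (O − E)² / E
  normal-eared: (260 − 279)² / 279 = 1.2939
  short-eared: (112 − 93)² / 93 = 3.8817
χ² = 1.2939 + 3.8817 = 5.1756 ≈ 5.176

5.176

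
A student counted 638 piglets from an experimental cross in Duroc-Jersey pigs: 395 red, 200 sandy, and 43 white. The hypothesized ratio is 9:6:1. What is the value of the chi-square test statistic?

Total ratio parts = 16. Expected numbers out of 638:
  red: 638 × 9/16 = 358.875
  sandy: 638 × 6/16 = 239.25
  white: 638 × 1/16 = 39.875
χ² = Σ (O − E)² / E
  red: (395 − 358.875)² / 358.875 = 3.6364
  sandy: (200 − 239.25)² / 239.25 = 6.4391
  white: (43 − 39.875)² / 39.875 = 0.2449
χ² = 3.6364 + 6.4391 + 0.2449 = 10.3204 ≈ 10.320

10.320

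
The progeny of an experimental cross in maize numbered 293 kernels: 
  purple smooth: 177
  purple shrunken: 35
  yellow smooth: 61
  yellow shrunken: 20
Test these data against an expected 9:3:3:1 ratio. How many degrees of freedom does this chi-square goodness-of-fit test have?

3

A goodness-of-fit test with 4 phenotype classes has df = 4 − 1 = 3.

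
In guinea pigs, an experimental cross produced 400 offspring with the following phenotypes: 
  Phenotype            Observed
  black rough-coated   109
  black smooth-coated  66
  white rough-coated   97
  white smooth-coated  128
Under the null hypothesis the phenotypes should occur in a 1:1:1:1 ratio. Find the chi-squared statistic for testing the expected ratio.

Total ratio parts = 4. Expected numbers out of 400:
  black rough-coated: 400 × 1/4 = 100
  black smooth-coated: 400 × 1/4 = 100
  white rough-coated: 400 × 1/4 = 100
  white smooth-coated: 400 × 1/4 = 100
χ² = Σ (O − E)² / E
  black rough-coated: (109 − 100)² / 100 = 0.8100
  black smooth-coated: (66 − 100)² / 100 = 11.5600
  white rough-coated: (97 − 100)² / 100 = 0.0900
  white smooth-coated: (128 − 100)² / 100 = 7.8400
χ² = 0.8100 + 11.5600 + 0.0900 + 7.8400 = 20.300

20.300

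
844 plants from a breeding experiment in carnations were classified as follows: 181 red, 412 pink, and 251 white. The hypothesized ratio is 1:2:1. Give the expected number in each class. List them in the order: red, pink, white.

Under the 1:2:1 hypothesis (Σ ratio = 4, N = 844):
  red: 844 × 1/4 = 211
  pink: 844 × 2/4 = 422
  white: 844 × 1/4 = 211

211, 422, 211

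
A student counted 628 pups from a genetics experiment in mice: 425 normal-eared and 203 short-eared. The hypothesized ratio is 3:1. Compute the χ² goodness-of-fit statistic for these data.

17.970

Total ratio parts = 4. Expected numbers out of 628:
  normal-eared: 628 × 3/4 = 471
  short-eared: 628 × 1/4 = 157
χ² = Σ (O − E)² / E
  normal-eared: (425 − 471)² / 471 = 4.4926
  short-eared: (203 − 157)² / 157 = 13.4777
χ² = 4.4926 + 13.4777 = 17.9703 ≈ 17.970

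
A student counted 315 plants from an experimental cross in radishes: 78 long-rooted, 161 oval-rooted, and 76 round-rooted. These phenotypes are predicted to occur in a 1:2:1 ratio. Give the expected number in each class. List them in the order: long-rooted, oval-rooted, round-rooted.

78.75, 157.5, 78.75

Expected counts for N = 315 under a 1:2:1 ratio (total parts = 4):
  long-rooted: 315 × 1/4 = 78.75
  oval-rooted: 315 × 2/4 = 157.5
  round-rooted: 315 × 1/4 = 78.75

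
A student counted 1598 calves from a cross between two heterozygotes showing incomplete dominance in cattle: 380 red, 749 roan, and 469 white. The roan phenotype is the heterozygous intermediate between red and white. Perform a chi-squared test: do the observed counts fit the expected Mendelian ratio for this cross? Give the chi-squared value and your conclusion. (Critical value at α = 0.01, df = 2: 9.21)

16.171; not consistent

With incomplete dominance, a heterozygote × heterozygote cross gives a 1:2:1 phenotypic ratio.
The 1:2:1 ratio has 4 parts, so with N = 1598 the expected counts are:
  red: 1598 × 1/4 = 399.5
  roan: 1598 × 2/4 = 799
  white: 1598 × 1/4 = 399.5
χ² = Σ (O − E)² / E
  red: (380 − 399.5)² / 399.5 = 0.9518
  roan: (749 − 799)² / 799 = 3.1289
  white: (469 − 399.5)² / 399.5 = 12.0907
χ² = 0.9518 + 3.1289 + 12.0907 = 16.1714 ≈ 16.171
Degrees of freedom = 3 − 1 = 2; critical value at α = 0.01 is 9.21.
Since 16.171 > 9.21, we reject the null hypothesis — the data do not fit the 1:2:1 ratio.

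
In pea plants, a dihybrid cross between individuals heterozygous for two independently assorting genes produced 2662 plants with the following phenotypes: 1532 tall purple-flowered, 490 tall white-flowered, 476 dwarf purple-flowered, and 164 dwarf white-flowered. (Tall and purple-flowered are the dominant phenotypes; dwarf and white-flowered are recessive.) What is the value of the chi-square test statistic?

2.073

A dihybrid F₂ with independent assortment and complete dominance at both loci gives a 9:3:3:1 phenotypic ratio.
Under the 9:3:3:1 hypothesis (Σ ratio = 16, N = 2662):
  tall purple-flowered: 2662 × 9/16 = 1497.375
  tall white-flowered: 2662 × 3/16 = 499.125
  dwarf purple-flowered: 2662 × 3/16 = 499.125
  dwarf white-flowered: 2662 × 1/16 = 166.375
χ² = Σ (O − E)² / E
  tall purple-flowered: (1532 − 1497.375)² / 1497.375 = 0.8007
  tall white-flowered: (490 − 499.125)² / 499.125 = 0.1668
  dwarf purple-flowered: (476 − 499.125)² / 499.125 = 1.0714
  dwarf white-flowered: (164 − 166.375)² / 166.375 = 0.0339
χ² = 0.8007 + 0.1668 + 1.0714 + 0.0339 = 2.0728 ≈ 2.073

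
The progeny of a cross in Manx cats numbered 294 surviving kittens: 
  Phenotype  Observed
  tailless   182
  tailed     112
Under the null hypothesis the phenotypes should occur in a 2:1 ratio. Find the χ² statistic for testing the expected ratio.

3.000

Expected counts for N = 294 under a 2:1 ratio (total parts = 3):
  tailless: 294 × 2/3 = 196
  tailed: 294 × 1/3 = 98
χ² = Σ (O − E)² / E
  tailless: (182 − 196)² / 196 = 1.0000
  tailed: (112 − 98)² / 98 = 2.0000
χ² = 1.0000 + 2.0000 = 3.000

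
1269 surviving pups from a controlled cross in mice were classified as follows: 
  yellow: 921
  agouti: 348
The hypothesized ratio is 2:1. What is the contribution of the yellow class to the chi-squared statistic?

Under the 2:1 hypothesis (Σ ratio = 3, N = 1269):
  yellow: 1269 × 2/3 = 846
  agouti: 1269 × 1/3 = 423
Contribution of yellow: (921 − 846)² / 846 = 6.6489

6.649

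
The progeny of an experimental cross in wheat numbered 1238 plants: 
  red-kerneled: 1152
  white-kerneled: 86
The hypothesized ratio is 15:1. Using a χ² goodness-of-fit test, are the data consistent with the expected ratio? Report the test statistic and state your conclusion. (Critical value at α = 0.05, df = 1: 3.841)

Total ratio parts = 16. Expected numbers out of 1238:
  red-kerneled: 1238 × 15/16 = 1160.625
  white-kerneled: 1238 × 1/16 = 77.375
χ² = Σ (O − E)² / E
  red-kerneled: (1152 − 1160.625)² / 1160.625 = 0.0641
  white-kerneled: (86 − 77.375)² / 77.375 = 0.9614
χ² = 0.0641 + 0.9614 = 1.0255 ≈ 1.026
Degrees of freedom = 2 − 1 = 1; critical value at α = 0.05 is 3.841.
Since 1.026 < 3.841, we fail to reject the null hypothesis — the data are consistent with the 15:1 ratio.

1.026; consistent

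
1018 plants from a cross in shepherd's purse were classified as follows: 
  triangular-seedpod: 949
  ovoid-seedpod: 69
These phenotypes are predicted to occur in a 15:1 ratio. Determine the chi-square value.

The 15:1 ratio has 16 parts, so with N = 1018 the expected counts are:
  triangular-seedpod: 1018 × 15/16 = 954.375
  ovoid-seedpod: 1018 × 1/16 = 63.625
χ² = Σ (O − E)² / E
  triangular-seedpod: (949 − 954.375)² / 954.375 = 0.0303
  ovoid-seedpod: (69 − 63.625)² / 63.625 = 0.4541
χ² = 0.0303 + 0.4541 = 0.4844 ≈ 0.484

0.484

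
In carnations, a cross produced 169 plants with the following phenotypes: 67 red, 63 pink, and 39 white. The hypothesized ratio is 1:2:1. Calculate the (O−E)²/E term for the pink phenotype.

5.470

Under the 1:2:1 hypothesis (Σ ratio = 4, N = 169):
  red: 169 × 1/4 = 42.25
  pink: 169 × 2/4 = 84.5
  white: 169 × 1/4 = 42.25
Contribution of pink: (63 − 84.5)² / 84.5 = 5.4704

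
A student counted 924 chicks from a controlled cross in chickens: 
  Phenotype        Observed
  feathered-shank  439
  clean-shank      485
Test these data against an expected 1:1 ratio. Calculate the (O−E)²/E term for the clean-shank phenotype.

Expected counts for N = 924 under a 1:1 ratio (total parts = 2):
  feathered-shank: 924 × 1/2 = 462
  clean-shank: 924 × 1/2 = 462
Contribution of clean-shank: (485 − 462)² / 462 = 1.1450

1.145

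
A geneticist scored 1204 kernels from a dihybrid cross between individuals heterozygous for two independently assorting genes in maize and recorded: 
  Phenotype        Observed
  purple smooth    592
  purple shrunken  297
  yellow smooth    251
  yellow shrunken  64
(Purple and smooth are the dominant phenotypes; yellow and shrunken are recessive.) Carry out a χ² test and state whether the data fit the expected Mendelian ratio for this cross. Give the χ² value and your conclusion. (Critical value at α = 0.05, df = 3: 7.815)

A dihybrid F₂ with independent assortment and complete dominance at both loci gives a 9:3:3:1 phenotypic ratio.
Total ratio parts = 16. Expected numbers out of 1204:
  purple smooth: 1204 × 9/16 = 677.25
  purple shrunken: 1204 × 3/16 = 225.75
  yellow smooth: 1204 × 3/16 = 225.75
  yellow shrunken: 1204 × 1/16 = 75.25
χ² = Σ (O − E)² / E
  purple smooth: (592 − 677.25)² / 677.25 = 10.7310
  purple shrunken: (297 − 225.75)² / 225.75 = 22.4875
  yellow smooth: (251 − 225.75)² / 225.75 = 2.8242
  yellow shrunken: (64 − 75.25)² / 75.25 = 1.6819
χ² = 10.7310 + 22.4875 + 2.8242 + 1.6819 = 37.7246 ≈ 37.725
Degrees of freedom = 4 − 1 = 3; critical value at α = 0.05 is 7.815.
Since 37.725 > 7.815, we reject the null hypothesis — the data do not fit the 9:3:3:1 ratio.

37.725; not consistent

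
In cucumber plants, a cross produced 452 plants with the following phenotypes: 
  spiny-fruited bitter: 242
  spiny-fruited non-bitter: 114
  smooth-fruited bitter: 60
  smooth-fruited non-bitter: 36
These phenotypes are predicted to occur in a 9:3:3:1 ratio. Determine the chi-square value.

Total ratio parts = 16. Expected numbers out of 452:
  spiny-fruited bitter: 452 × 9/16 = 254.25
  spiny-fruited non-bitter: 452 × 3/16 = 84.75
  smooth-fruited bitter: 452 × 3/16 = 84.75
  smooth-fruited non-bitter: 452 × 1/16 = 28.25
χ² = Σ (O − E)² / E
  spiny-fruited bitter: (242 − 254.25)² / 254.25 = 0.5902
  spiny-fruited non-bitter: (114 − 84.75)² / 84.75 = 10.0951
  smooth-fruited bitter: (60 − 84.75)² / 84.75 = 7.2279
  smooth-fruited non-bitter: (36 − 28.25)² / 28.25 = 2.1261
χ² = 0.5902 + 10.0951 + 7.2279 + 2.1261 = 20.0393 ≈ 20.039

20.039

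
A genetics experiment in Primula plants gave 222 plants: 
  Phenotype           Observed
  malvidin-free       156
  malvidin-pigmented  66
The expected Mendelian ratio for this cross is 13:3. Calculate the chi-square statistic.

The 13:3 ratio has 16 parts, so with N = 222 the expected counts are:
  malvidin-free: 222 × 13/16 = 180.375
  malvidin-pigmented: 222 × 3/16 = 41.625
χ² = Σ (O − E)² / E
  malvidin-free: (156 − 180.375)² / 180.375 = 3.2939
  malvidin-pigmented: (66 − 41.625)² / 41.625 = 14.2736
χ² = 3.2939 + 14.2736 = 17.5675 ≈ 17.568

17.568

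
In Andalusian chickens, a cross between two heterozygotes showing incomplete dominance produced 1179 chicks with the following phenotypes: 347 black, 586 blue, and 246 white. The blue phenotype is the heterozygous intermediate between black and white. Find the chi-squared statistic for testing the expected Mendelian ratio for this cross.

17.346

With incomplete dominance, a heterozygote × heterozygote cross gives a 1:2:1 phenotypic ratio.
Total ratio parts = 4. Expected numbers out of 1179:
  black: 1179 × 1/4 = 294.75
  blue: 1179 × 2/4 = 589.5
  white: 1179 × 1/4 = 294.75
χ² = Σ (O − E)² / E
  black: (347 − 294.75)² / 294.75 = 9.2623
  blue: (586 − 589.5)² / 589.5 = 0.0208
  white: (246 − 294.75)² / 294.75 = 8.0630
χ² = 9.2623 + 0.0208 + 8.0630 = 17.3461 ≈ 17.346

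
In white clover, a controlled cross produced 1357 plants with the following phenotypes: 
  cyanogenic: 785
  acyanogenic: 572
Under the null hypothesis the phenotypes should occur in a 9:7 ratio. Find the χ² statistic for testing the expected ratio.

1.408

Expected counts for N = 1357 under a 9:7 ratio (total parts = 16):
  cyanogenic: 1357 × 9/16 = 763.3125
  acyanogenic: 1357 × 7/16 = 593.6875
χ² = Σ (O − E)² / E
  cyanogenic: (785 − 763.3125)² / 763.3125 = 0.6162
  acyanogenic: (572 − 593.6875)² / 593.6875 = 0.7922
χ² = 0.6162 + 0.7922 = 1.4084 ≈ 1.408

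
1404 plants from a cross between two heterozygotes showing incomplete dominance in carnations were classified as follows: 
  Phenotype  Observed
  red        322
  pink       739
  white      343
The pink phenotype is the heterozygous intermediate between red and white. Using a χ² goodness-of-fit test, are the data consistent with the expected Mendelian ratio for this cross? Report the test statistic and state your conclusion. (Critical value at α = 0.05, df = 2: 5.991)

With incomplete dominance, a heterozygote × heterozygote cross gives a 1:2:1 phenotypic ratio.
The 1:2:1 ratio has 4 parts, so with N = 1404 the expected counts are:
  red: 1404 × 1/4 = 351
  pink: 1404 × 2/4 = 702
  white: 1404 × 1/4 = 351
χ² = Σ (O − E)² / E
  red: (322 − 351)² / 351 = 2.3960
  pink: (739 − 702)² / 702 = 1.9501
  white: (343 − 351)² / 351 = 0.1823
χ² = 2.3960 + 1.9501 + 0.1823 = 4.5284 ≈ 4.528
Degrees of freedom = 3 − 1 = 2; critical value at α = 0.05 is 5.991.
Since 4.528 < 5.991, we fail to reject the null hypothesis — the data are consistent with the 1:2:1 ratio.

4.528; consistent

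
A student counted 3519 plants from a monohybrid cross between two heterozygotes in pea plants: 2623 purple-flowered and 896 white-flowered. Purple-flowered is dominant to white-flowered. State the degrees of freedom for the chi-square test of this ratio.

1

For a monohybrid cross between heterozygotes with complete dominance, the expected phenotypic ratio is 3:1.
A goodness-of-fit test with 2 phenotype classes has df = 2 − 1 = 1.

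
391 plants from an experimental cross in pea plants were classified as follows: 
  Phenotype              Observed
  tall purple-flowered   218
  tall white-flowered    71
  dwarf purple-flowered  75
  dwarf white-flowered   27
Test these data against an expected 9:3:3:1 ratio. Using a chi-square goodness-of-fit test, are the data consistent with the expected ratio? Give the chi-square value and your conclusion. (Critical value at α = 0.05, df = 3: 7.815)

Under the 9:3:3:1 hypothesis (Σ ratio = 16, N = 391):
  tall purple-flowered: 391 × 9/16 = 219.9375
  tall white-flowered: 391 × 3/16 = 73.3125
  dwarf purple-flowered: 391 × 3/16 = 73.3125
  dwarf white-flowered: 391 × 1/16 = 24.4375
χ² = Σ (O − E)² / E
  tall purple-flowered: (218 − 219.9375)² / 219.9375 = 0.0171
  tall white-flowered: (71 − 73.3125)² / 73.3125 = 0.0729
  dwarf purple-flowered: (75 − 73.3125)² / 73.3125 = 0.0388
  dwarf white-flowered: (27 − 24.4375)² / 24.4375 = 0.2687
χ² = 0.0171 + 0.0729 + 0.0388 + 0.2687 = 0.3975 ≈ 0.398
Degrees of freedom = 4 − 1 = 3; critical value at α = 0.05 is 7.815.
Since 0.398 < 7.815, we fail to reject the null hypothesis — the data are consistent with the 9:3:3:1 ratio.

0.398; consistent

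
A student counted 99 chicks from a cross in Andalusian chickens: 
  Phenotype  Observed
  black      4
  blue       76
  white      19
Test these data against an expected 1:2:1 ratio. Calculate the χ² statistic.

Expected counts for N = 99 under a 1:2:1 ratio (total parts = 4):
  black: 99 × 1/4 = 24.75
  blue: 99 × 2/4 = 49.5
  white: 99 × 1/4 = 24.75
χ² = Σ (O − E)² / E
  black: (4 − 24.75)² / 24.75 = 17.3965
  blue: (76 − 49.5)² / 49.5 = 14.1869
  white: (19 − 24.75)² / 24.75 = 1.3359
χ² = 17.3965 + 14.1869 + 1.3359 = 32.9193 ≈ 32.919

32.919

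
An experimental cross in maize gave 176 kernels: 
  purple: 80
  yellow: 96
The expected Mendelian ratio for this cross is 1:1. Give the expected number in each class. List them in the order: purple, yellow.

Under the 1:1 hypothesis (Σ ratio = 2, N = 176):
  purple: 176 × 1/2 = 88
  yellow: 176 × 1/2 = 88

88, 88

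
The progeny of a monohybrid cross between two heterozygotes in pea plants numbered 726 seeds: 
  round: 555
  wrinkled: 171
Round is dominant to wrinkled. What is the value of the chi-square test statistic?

For a monohybrid cross between heterozygotes with complete dominance, the expected phenotypic ratio is 3:1.
Under the 3:1 hypothesis (Σ ratio = 4, N = 726):
  round: 726 × 3/4 = 544.5
  wrinkled: 726 × 1/4 = 181.5
χ² = Σ (O − E)² / E
  round: (555 − 544.5)² / 544.5 = 0.2025
  wrinkled: (171 − 181.5)² / 181.5 = 0.6074
χ² = 0.2025 + 0.6074 = 0.8099 ≈ 0.810

0.810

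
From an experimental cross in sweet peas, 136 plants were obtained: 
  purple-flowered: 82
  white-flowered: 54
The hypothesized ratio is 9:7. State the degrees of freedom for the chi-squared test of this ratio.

A goodness-of-fit test with 2 phenotype classes has df = 2 − 1 = 1.

1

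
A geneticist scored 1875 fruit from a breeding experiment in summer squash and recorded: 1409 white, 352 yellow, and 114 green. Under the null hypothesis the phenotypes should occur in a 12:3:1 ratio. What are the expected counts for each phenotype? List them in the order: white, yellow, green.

1406.25, 351.5625, 117.1875

Total ratio parts = 16. Expected numbers out of 1875:
  white: 1875 × 12/16 = 1406.25
  yellow: 1875 × 3/16 = 351.5625
  green: 1875 × 1/16 = 117.1875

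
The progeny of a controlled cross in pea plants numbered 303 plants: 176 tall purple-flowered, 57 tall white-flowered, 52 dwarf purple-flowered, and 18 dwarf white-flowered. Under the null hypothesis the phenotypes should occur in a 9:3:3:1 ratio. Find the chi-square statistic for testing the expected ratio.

The 9:3:3:1 ratio has 16 parts, so with N = 303 the expected counts are:
  tall purple-flowered: 303 × 9/16 = 170.4375
  tall white-flowered: 303 × 3/16 = 56.8125
  dwarf purple-flowered: 303 × 3/16 = 56.8125
  dwarf white-flowered: 303 × 1/16 = 18.9375
χ² = Σ (O − E)² / E
  tall purple-flowered: (176 − 170.4375)² / 170.4375 = 0.1815
  tall white-flowered: (57 − 56.8125)² / 56.8125 = 0.0006
  dwarf purple-flowered: (52 − 56.8125)² / 56.8125 = 0.4077
  dwarf white-flowered: (18 − 18.9375)² / 18.9375 = 0.0464
χ² = 0.1815 + 0.0006 + 0.4077 + 0.0464 = 0.6362 ≈ 0.636

0.636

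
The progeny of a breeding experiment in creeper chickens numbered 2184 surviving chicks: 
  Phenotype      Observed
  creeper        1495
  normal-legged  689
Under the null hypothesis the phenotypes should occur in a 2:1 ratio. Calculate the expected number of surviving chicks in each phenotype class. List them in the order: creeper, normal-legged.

The 2:1 ratio has 3 parts, so with N = 2184 the expected counts are:
  creeper: 2184 × 2/3 = 1456
  normal-legged: 2184 × 1/3 = 728

1456, 728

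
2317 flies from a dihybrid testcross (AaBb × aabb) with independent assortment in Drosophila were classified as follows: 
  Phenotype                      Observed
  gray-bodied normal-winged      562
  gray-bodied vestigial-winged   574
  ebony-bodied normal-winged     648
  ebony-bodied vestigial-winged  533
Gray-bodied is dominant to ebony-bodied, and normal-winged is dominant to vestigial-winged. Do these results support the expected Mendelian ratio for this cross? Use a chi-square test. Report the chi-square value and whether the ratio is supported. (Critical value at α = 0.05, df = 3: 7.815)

A dihybrid testcross with independent assortment gives a 1:1:1:1 ratio.
Total ratio parts = 4. Expected numbers out of 2317:
  gray-bodied normal-winged: 2317 × 1/4 = 579.25
  gray-bodied vestigial-winged: 2317 × 1/4 = 579.25
  ebony-bodied normal-winged: 2317 × 1/4 = 579.25
  ebony-bodied vestigial-winged: 2317 × 1/4 = 579.25
χ² = Σ (O − E)² / E
  gray-bodied normal-winged: (562 − 579.25)² / 579.25 = 0.5137
  gray-bodied vestigial-winged: (574 − 579.25)² / 579.25 = 0.0476
  ebony-bodied normal-winged: (648 − 579.25)² / 579.25 = 8.1598
  ebony-bodied vestigial-winged: (533 − 579.25)² / 579.25 = 3.6928
χ² = 0.5137 + 0.0476 + 8.1598 + 3.6928 = 12.4139 ≈ 12.414
Degrees of freedom = 4 − 1 = 3; critical value at α = 0.05 is 7.815.
Since 12.414 > 7.815, we reject the null hypothesis — the data do not fit the 1:1:1:1 ratio.

12.414; not consistent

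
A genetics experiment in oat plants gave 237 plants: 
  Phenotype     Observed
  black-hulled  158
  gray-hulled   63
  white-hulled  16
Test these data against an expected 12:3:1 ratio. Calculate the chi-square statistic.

Under the 12:3:1 hypothesis (Σ ratio = 16, N = 237):
  black-hulled: 237 × 12/16 = 177.75
  gray-hulled: 237 × 3/16 = 44.4375
  white-hulled: 237 × 1/16 = 14.8125
χ² = Σ (O − E)² / E
  black-hulled: (158 − 177.75)² / 177.75 = 2.1944
  gray-hulled: (63 − 44.4375)² / 44.4375 = 7.7540
  white-hulled: (16 − 14.8125)² / 14.8125 = 0.0952
χ² = 2.1944 + 7.7540 + 0.0952 = 10.0436 ≈ 10.044

10.044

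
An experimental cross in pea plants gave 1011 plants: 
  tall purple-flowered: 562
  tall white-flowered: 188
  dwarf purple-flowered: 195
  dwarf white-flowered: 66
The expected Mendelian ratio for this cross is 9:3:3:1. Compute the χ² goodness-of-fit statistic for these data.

Under the 9:3:3:1 hypothesis (Σ ratio = 16, N = 1011):
  tall purple-flowered: 1011 × 9/16 = 568.6875
  tall white-flowered: 1011 × 3/16 = 189.5625
  dwarf purple-flowered: 1011 × 3/16 = 189.5625
  dwarf white-flowered: 1011 × 1/16 = 63.1875
χ² = Σ (O − E)² / E
  tall purple-flowered: (562 − 568.6875)² / 568.6875 = 0.0786
  tall white-flowered: (188 − 189.5625)² / 189.5625 = 0.0129
  dwarf purple-flowered: (195 − 189.5625)² / 189.5625 = 0.1560
  dwarf white-flowered: (66 − 63.1875)² / 63.1875 = 0.1252
χ² = 0.0786 + 0.0129 + 0.1560 + 0.1252 = 0.3727 ≈ 0.373

0.373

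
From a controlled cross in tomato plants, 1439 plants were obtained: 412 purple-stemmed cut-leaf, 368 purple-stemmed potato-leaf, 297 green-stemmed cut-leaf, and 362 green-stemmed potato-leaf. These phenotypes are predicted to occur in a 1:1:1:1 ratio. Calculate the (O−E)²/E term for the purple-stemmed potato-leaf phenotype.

Total ratio parts = 4. Expected numbers out of 1439:
  purple-stemmed cut-leaf: 1439 × 1/4 = 359.75
  purple-stemmed potato-leaf: 1439 × 1/4 = 359.75
  green-stemmed cut-leaf: 1439 × 1/4 = 359.75
  green-stemmed potato-leaf: 1439 × 1/4 = 359.75
Contribution of purple-stemmed potato-leaf: (368 − 359.75)² / 359.75 = 0.1892

0.189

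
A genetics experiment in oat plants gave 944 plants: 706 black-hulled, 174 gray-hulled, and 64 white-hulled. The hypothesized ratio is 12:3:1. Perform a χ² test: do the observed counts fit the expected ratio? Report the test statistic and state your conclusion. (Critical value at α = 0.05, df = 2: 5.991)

Expected counts for N = 944 under a 12:3:1 ratio (total parts = 16):
  black-hulled: 944 × 12/16 = 708
  gray-hulled: 944 × 3/16 = 177
  white-hulled: 944 × 1/16 = 59
χ² = Σ (O − E)² / E
  black-hulled: (706 − 708)² / 708 = 0.0056
  gray-hulled: (174 − 177)² / 177 = 0.0508
  white-hulled: (64 − 59)² / 59 = 0.4237
χ² = 0.0056 + 0.0508 + 0.4237 = 0.4801 ≈ 0.480
Degrees of freedom = 3 − 1 = 2; critical value at α = 0.05 is 5.991.
Since 0.480 < 5.991, we fail to reject the null hypothesis — the data are consistent with the 12:3:1 ratio.

0.480; consistent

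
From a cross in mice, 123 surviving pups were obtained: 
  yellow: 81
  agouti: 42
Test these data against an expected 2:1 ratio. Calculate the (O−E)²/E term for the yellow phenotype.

0.012

Under the 2:1 hypothesis (Σ ratio = 3, N = 123):
  yellow: 123 × 2/3 = 82
  agouti: 123 × 1/3 = 41
Contribution of yellow: (81 − 82)² / 82 = 0.0122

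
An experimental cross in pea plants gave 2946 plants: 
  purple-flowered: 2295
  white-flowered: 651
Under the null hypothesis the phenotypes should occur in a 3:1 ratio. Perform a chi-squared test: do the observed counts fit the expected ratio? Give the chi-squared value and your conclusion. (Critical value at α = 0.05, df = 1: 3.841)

The 3:1 ratio has 4 parts, so with N = 2946 the expected counts are:
  purple-flowered: 2946 × 3/4 = 2209.5
  white-flowered: 2946 × 1/4 = 736.5
χ² = Σ (O − E)² / E
  purple-flowered: (2295 − 2209.5)² / 2209.5 = 3.3086
  white-flowered: (651 − 736.5)² / 736.5 = 9.9257
χ² = 3.3086 + 9.9257 = 13.2343 ≈ 13.234
Degrees of freedom = 2 − 1 = 1; critical value at α = 0.05 is 3.841.
Since 13.234 > 3.841, we reject the null hypothesis — the data do not fit the 3:1 ratio.

13.234; not consistent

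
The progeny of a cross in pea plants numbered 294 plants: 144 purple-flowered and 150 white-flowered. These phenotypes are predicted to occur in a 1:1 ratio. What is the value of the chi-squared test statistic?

0.122

The 1:1 ratio has 2 parts, so with N = 294 the expected counts are:
  purple-flowered: 294 × 1/2 = 147
  white-flowered: 294 × 1/2 = 147
χ² = Σ (O − E)² / E
  purple-flowered: (144 − 147)² / 147 = 0.0612
  white-flowered: (150 − 147)² / 147 = 0.0612
χ² = 0.0612 + 0.0612 = 0.1224 ≈ 0.122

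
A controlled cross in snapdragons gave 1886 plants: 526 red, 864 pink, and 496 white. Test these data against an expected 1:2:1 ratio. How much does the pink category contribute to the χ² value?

6.618

Total ratio parts = 4. Expected numbers out of 1886:
  red: 1886 × 1/4 = 471.5
  pink: 1886 × 2/4 = 943
  white: 1886 × 1/4 = 471.5
Contribution of pink: (864 − 943)² / 943 = 6.6182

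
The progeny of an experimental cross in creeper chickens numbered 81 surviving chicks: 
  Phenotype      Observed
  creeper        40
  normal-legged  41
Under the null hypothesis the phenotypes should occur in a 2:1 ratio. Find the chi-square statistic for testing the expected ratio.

10.889

Total ratio parts = 3. Expected numbers out of 81:
  creeper: 81 × 2/3 = 54
  normal-legged: 81 × 1/3 = 27
χ² = Σ (O − E)² / E
  creeper: (40 − 54)² / 54 = 3.6296
  normal-legged: (41 − 27)² / 27 = 7.2593
χ² = 3.6296 + 7.2593 = 10.8889 ≈ 10.889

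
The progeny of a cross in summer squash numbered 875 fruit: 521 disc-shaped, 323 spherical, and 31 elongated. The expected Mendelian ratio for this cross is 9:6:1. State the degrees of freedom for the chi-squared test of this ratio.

2

A goodness-of-fit test with 3 phenotype classes has df = 3 − 1 = 2.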